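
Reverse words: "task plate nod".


Original: "task plate nod"
Words (1..n): task | plate | nod
Reversed (n..1): nod | plate | task
Result = "nod plate task"


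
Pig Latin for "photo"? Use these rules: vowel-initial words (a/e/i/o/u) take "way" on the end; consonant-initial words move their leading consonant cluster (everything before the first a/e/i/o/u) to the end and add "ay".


Word: "photo"
Starts with consonant(s) → move to end, add 'ay'
Consonant cluster: "ph"
Pig Latin = "otophay"


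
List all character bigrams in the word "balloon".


Word: "balloon" (length 7)
Number of bigrams = 7 - 2 + 1 = 6
  Position 0: "ba"
  Position 1: "al"
  Position 2: "ll"
  Position 3: "lo"
  Position 4: "oo"
  Position 5: "on"
Bigrams = "ba", "al", "ll", "lo", "oo", "on"


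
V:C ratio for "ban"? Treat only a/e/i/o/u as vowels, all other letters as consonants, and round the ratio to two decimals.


Word: "ban"
Vowels (a,e,i,o,u): 1
Consonants: 2
Ratio = 1/2
= 0.50


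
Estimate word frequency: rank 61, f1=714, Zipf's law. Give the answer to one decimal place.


Zipf's law: f(r) = f(1) / r
f(1) = 714
f(61) = 714 / 61
= 11.7 occurrences


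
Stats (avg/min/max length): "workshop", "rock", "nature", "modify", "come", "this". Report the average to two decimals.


Lengths: "workshop"=8, "rock"=4, "nature"=6, "modify"=6, "come"=4, "this"=4
Sum = 32, Count = 6
Average = 32/6 = 5.33
= avg=5.33, min=4, max=8


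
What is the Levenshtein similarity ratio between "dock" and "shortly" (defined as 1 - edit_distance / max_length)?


Word 1: "dock" (length 4)
Word 2: "shortly" (length 7)
One optimal edit sequence:
  1. insert 's'  (+1)
  2. substitute 'd' -> 'h'  (+1)
  3. keep 'o'
  4. insert 'r'  (+1)
  5. insert 't'  (+1)
  6. substitute 'c' -> 'l'  (+1)
  7. substitute 'k' -> 'y'  (+1)
Edit distance = 6
Max length = max(4, 7) = 7
Similarity = 1 - 6/7
= 0.1429


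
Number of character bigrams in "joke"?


Word: "joke" (length 4)
Number of 2-grams = length - 2 + 1 = 4 - 2 + 1
= 3


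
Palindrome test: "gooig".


Word: "gooig"
Reversed: "gioog"
Forward == Backward? gooig != gioog
Palindrome = No


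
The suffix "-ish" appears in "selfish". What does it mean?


Suffix: -ish
As in: selfish -> self + -ish
Meaning = somewhat / having the qualities of


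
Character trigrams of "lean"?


Word: "lean" (length 4)
Number of trigrams = 4 - 3 + 1 = 2
  Position 0: "lea"
  Position 1: "ean"
Trigrams = "lea", "ean"


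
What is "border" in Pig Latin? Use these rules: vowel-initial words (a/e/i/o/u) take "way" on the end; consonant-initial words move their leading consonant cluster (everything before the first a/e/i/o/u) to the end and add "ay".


Word: "border"
Starts with consonant(s) → move to end, add 'ay'
Consonant cluster: "b"
Pig Latin = "orderbay"


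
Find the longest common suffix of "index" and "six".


Word 1: "index"
Word 2: "six"
Comparing from end:
  Pos -1: 'x' == 'x'
  Pos -2: 'e' != 'i' (stop)
LCS = "x" (length 1)


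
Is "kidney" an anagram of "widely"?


Word 1: "widely" → sorted: deilwy
Word 2: "kidney" → sorted: deikny
Same letters? deilwy != deikny
Anagram = No


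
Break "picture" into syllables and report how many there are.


Word: "picture"
Syllable breakdown: pic | ture
Counting: 2 parts
= 2 syllables


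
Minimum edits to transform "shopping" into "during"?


Word 1: "shopping" (length 8)
Word 2: "during" (length 6)
One optimal edit sequence (insert/delete/substitute each cost 1):
  1. delete 's'  (+1)
  2. delete 'h'  (+1)
  3. substitute 'o' -> 'd'  (+1)
  4. substitute 'p' -> 'u'  (+1)
  5. substitute 'p' -> 'r'  (+1)
  6. keep 'i'
  7. keep 'n'
  8. keep 'g'
Total edit operations: 5
Edit distance = 5


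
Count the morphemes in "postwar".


Word: "postwar"
Morphemes: post- | war
Each morpheme carries meaning
= 2 morphemes


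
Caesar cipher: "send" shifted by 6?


Word: "send"
Shift: 6
Each letter → (letter + shift) mod 26:
  's' (18) + 6 = 24 → 'y'
  'e' (4) + 6 = 10 → 'k'
  'n' (13) + 6 = 19 → 't'
  'd' (3) + 6 = 9 → 'j'
Result = "yktj"


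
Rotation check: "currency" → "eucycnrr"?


Word: "currency", Candidate: "eucycnrr"
Method: check if candidate is substring of word+word
"currencycurrency" contains "eucycnrr"? No
Is rotation = No


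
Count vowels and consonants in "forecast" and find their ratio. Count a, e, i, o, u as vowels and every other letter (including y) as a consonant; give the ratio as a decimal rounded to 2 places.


Word: "forecast"
Vowels (a,e,i,o,u): 3
Consonants: 5
Ratio = 3/5
= 0.60


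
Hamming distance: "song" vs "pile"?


Comparing character by character (same length = 4):
  Pos 0: 's' vs 'p' !=
  Pos 1: 'o' vs 'i' !=
  Pos 2: 'n' vs 'l' !=
  Pos 3: 'g' vs 'e' !=
Hamming distance = 4


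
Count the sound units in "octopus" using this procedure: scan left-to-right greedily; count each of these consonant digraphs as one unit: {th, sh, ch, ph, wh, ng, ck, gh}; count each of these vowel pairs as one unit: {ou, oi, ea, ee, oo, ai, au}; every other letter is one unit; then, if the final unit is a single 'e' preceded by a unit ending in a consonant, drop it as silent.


Word: "octopus" (7 letters)
Left-to-right scan:
  (1) 'o' (letter)
  (2) 'c' (letter)
  (3) 't' (letter)
  (4) 'o' (letter)
  (5) 'p' (letter)
  (6) 'u' (letter)
  (7) 's' (letter)
Units from scan: 7
Sound units = 7 units


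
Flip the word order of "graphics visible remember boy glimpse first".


Original: "graphics visible remember boy glimpse first"
Words (1..n): graphics | visible | remember | boy | glimpse | first
Reversed (n..1): first | glimpse | boy | remember | visible | graphics
Result = "first glimpse boy remember visible graphics"


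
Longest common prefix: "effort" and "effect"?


Word 1: "effort"
Word 2: "effect"
Comparing from start:
  Pos 0: 'e' == 'e'
  Pos 1: 'f' == 'f'
  Pos 2: 'f' == 'f'
  Pos 3: 'o' != 'e' (stop)
LCP = "eff" (length 3)


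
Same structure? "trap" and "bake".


Pattern of "trap": [0, 1, 2, 3]
Pattern of "bake": [0, 1, 2, 3]
Patterns match
Same pattern = Yes


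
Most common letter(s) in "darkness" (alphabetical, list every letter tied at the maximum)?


Word: "darkness"
Letter counts:
  'a': 1
  'd': 1
  'e': 1
  'k': 1
  'n': 1
  'r': 1
  's': 2
Maximum count = 2
Most frequent = 's' (2 times each)


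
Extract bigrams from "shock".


Word: "shock" (length 5)
Number of bigrams = 5 - 2 + 1 = 4
  Position 0: "sh"
  Position 1: "ho"
  Position 2: "oc"
  Position 3: "ck"
Bigrams = "sh", "ho", "oc", "ck"


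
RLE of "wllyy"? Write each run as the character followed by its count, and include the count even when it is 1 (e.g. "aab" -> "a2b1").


String: "wllyy"
Scanning for consecutive runs:
  'w' x 1
  'l' x 2
  'y' x 2
RLE = "w1l2y2"


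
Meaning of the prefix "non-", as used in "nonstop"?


Prefix: non-
Example: nonstop (non- + stop)
Meaning = not


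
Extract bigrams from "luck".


Word: "luck" (length 4)
Number of bigrams = 4 - 2 + 1 = 3
  Position 0: "lu"
  Position 1: "uc"
  Position 2: "ck"
Bigrams = "lu", "uc", "ck"


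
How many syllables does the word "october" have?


Word: "october"
Syllable breakdown: oc · to · ber
Counting: 3 parts
= 3 syllables


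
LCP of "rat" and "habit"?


Word 1: "rat"
Word 2: "habit"
Comparing from start:
  Pos 0: 'r' != 'h' (stop)
LCP = "" (length 0)


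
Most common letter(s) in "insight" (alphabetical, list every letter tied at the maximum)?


Word: "insight"
Letter counts:
  'g': 1
  'h': 1
  'i': 2
  'n': 1
  's': 1
  't': 1
Maximum count = 2
Most frequent = 'i' (2 times each)


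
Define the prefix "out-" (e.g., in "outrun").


Prefix: out-
Example: outrun = out- + run
Meaning = surpass


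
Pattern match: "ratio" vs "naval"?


Pattern of "ratio": [0, 1, 2, 3, 4]
Pattern of "naval": [0, 1, 2, 1, 3]
Patterns do not match
Same pattern = No


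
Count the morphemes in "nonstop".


Word: "nonstop"
Morphemes: non- + stop
Each morpheme carries meaning
= 2 morphemes


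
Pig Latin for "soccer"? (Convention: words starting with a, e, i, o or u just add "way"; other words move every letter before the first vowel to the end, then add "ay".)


Word: "soccer"
Starts with consonant(s) → move to end, add 'ay'
Consonant cluster: "s"
Pig Latin = "occersay"


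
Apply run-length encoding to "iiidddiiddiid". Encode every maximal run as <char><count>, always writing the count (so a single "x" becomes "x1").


String: "iiidddiiddiid"
Scanning for consecutive runs:
  'i' x 3
  'd' x 3
  'i' x 2
  'd' x 2
  'i' x 2
  'd' x 1
RLE = "i3d3i2d2i2d1"


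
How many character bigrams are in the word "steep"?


Word: "steep" (length 5)
Number of 2-grams = length - 2 + 1 = 5 - 2 + 1
= 4


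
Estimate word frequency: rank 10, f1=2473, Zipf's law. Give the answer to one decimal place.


Zipf's law: f(r) = f(1) / r
f(1) = 2473
f(10) = 2473 / 10
= 247.3 occurrences


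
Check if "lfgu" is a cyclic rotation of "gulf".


Word: "gulf", Candidate: "lfgu"
Method: check if candidate is substring of word+word
"gulfgulf" contains "lfgu"? Yes
Is rotation = Yes


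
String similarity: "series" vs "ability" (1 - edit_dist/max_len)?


Word 1: "series" (length 6)
Word 2: "ability" (length 7)
One optimal edit sequence:
  1. insert 'a'  (+1)
  2. substitute 's' -> 'b'  (+1)
  3. substitute 'e' -> 'i'  (+1)
  4. substitute 'r' -> 'l'  (+1)
  5. keep 'i'
  6. substitute 'e' -> 't'  (+1)
  7. substitute 's' -> 'y'  (+1)
Edit distance = 6
Max length = max(6, 7) = 7
Similarity = 1 - 6/7
= 0.1429


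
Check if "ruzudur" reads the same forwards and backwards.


Word: "ruzudur"
Reversed: "ruduzur"
Forward == Backward? ruzudur != ruduzur
Palindrome = No


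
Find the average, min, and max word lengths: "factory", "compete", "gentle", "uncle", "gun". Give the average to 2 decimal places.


Lengths: "factory"=7, "compete"=7, "gentle"=6, "uncle"=5, "gun"=3
Sum = 28, Count = 5
Average = 28/5 = 5.60
= avg=5.60, min=3, max=7


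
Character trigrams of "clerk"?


Word: "clerk" (length 5)
Number of trigrams = 5 - 3 + 1 = 3
  Position 0: "cle"
  Position 1: "ler"
  Position 2: "erk"
Trigrams = "cle", "ler", "erk"


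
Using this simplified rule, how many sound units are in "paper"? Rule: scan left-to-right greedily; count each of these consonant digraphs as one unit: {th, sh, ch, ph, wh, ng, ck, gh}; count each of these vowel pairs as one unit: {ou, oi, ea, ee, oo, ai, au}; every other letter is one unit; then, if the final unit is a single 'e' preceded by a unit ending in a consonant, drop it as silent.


Word: "paper" (5 letters)
Left-to-right scan:
  [1] 'p' (letter)
  [2] 'a' (letter)
  [3] 'p' (letter)
  [4] 'e' (letter)
  [5] 'r' (letter)
Units from scan: 5
Sound units = 5 units


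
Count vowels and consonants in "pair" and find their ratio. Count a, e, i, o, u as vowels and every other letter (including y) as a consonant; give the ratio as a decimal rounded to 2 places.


Word: "pair"
Vowels (a,e,i,o,u): 2
Consonants: 2
Ratio = 2/2
= 1.00


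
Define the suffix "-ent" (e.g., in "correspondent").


Suffix: -ent
Example: correspondent = correspond + -ent
Meaning = one who / that which


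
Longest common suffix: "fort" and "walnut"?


Word 1: "fort"
Word 2: "walnut"
Comparing from end:
  Pos -1: 't' == 't'
  Pos -2: 'r' != 'u' (stop)
LCS = "t" (length 1)


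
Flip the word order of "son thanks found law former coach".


Original: "son thanks found law former coach"
Words (1..n): son | thanks | found | law | former | coach
Reversed (n..1): coach | former | law | found | thanks | son
Result = "coach former law found thanks son"


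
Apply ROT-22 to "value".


Word: "value"
Shift: 22
Each letter → (letter + shift) mod 26:
  'v' (21) + 22 = 17 → 'r'
  'a' (0) + 22 = 22 → 'w'
  'l' (11) + 22 = 7 → 'h'
  'u' (20) + 22 = 16 → 'q'
  'e' (4) + 22 = 0 → 'a'
Result = "rwhqa"


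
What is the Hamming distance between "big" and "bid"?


Comparing character by character (same length = 3):
  Pos 0: 'b' vs 'b' =
  Pos 1: 'i' vs 'i' =
  Pos 2: 'g' vs 'd' !=
Hamming distance = 1


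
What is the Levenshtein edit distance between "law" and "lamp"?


Word 1: "law" (length 3)
Word 2: "lamp" (length 4)
One optimal edit sequence (insert/delete/substitute each cost 1):
  1. keep 'l'
  2. keep 'a'
  3. insert 'm'  (+1)
  4. substitute 'w' -> 'p'  (+1)
Total edit operations: 2
Edit distance = 2


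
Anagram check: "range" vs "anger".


Word 1: "range" → sorted: aegnr
Word 2: "anger" → sorted: aegnr
Same letters? aegnr == aegnr
Anagram = Yes


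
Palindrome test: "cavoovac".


Word: "cavoovac"
Reversed: "cavoovac"
Forward == Backward? cavoovac == cavoovac
Palindrome = Yes


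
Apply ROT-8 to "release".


Word: "release"
Shift: 8
Each letter → (letter + shift) mod 26:
  'r' (17) + 8 = 25 → 'z'
  'e' (4) + 8 = 12 → 'm'
  'l' (11) + 8 = 19 → 't'
  'e' (4) + 8 = 12 → 'm'
  'a' (0) + 8 = 8 → 'i'
  's' (18) + 8 = 0 → 'a'
  'e' (4) + 8 = 12 → 'm'
Result = "zmtmiam"


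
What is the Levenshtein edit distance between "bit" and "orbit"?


Word 1: "bit" (length 3)
Word 2: "orbit" (length 5)
One optimal edit sequence (insert/delete/substitute each cost 1):
  1. insert 'o'  (+1)
  2. insert 'r'  (+1)
  3. keep 'b'
  4. keep 'i'
  5. keep 't'
Total edit operations: 2
Edit distance = 2


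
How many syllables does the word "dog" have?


Word: "dog"
Syllable breakdown: dog
Counting: 1 part
= 1 syllable


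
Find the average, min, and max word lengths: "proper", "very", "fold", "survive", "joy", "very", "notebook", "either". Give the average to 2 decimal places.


Lengths: "proper"=6, "very"=4, "fold"=4, "survive"=7, "joy"=3, "very"=4, "notebook"=8, "either"=6
Sum = 42, Count = 8
Average = 42/8 = 5.25
= avg=5.25, min=3, max=8


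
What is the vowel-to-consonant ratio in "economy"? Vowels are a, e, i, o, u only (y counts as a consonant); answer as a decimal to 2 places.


Word: "economy"
Vowels (a,e,i,o,u): 3
Consonants: 4
Ratio = 3/4
= 0.75


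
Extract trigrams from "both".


Word: "both" (length 4)
Number of trigrams = 4 - 3 + 1 = 2
  Position 0: "bot"
  Position 1: "oth"
Trigrams = "bot", "oth"


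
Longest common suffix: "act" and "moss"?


Word 1: "act"
Word 2: "moss"
Comparing from end:
  Pos -1: 't' != 's' (stop)
LCS = "" (length 0)


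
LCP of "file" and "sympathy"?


Word 1: "file"
Word 2: "sympathy"
Comparing from start:
  Pos 0: 'f' != 's' (stop)
LCP = "" (length 0)


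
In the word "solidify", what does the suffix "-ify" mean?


Suffix: -ify
As in: solidify -> solid + -ify
Meaning = to make


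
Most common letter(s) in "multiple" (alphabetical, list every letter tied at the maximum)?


Word: "multiple"
Letter counts:
  'e': 1
  'i': 1
  'l': 2
  'm': 1
  'p': 1
  't': 1
  'u': 1
Maximum count = 2
Most frequent = 'l' (2 times each)


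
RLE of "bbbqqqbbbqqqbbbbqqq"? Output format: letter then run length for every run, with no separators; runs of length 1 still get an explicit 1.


String: "bbbqqqbbbqqqbbbbqqq"
Scanning for consecutive runs:
  'b' x 3
  'q' x 3
  'b' x 3
  'q' x 3
  'b' x 4
  'q' x 3
RLE = "b3q3b3q3b4q3"


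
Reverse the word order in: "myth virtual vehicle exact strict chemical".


Original: "myth virtual vehicle exact strict chemical"
Words (1..n): myth | virtual | vehicle | exact | strict | chemical
Reversed (n..1): chemical | strict | exact | vehicle | virtual | myth
Result = "chemical strict exact vehicle virtual myth"


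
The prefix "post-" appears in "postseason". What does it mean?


Prefix: post-
Example: postseason (post- + season)
Meaning = after


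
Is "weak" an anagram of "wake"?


Word 1: "wake" → sorted: aekw
Word 2: "weak" → sorted: aekw
Same letters? aekw == aekw
Anagram = Yes


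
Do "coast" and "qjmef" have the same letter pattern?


Pattern of "coast": [0, 1, 2, 3, 4]
Pattern of "qjmef": [0, 1, 2, 3, 4]
Patterns match
Same pattern = Yes


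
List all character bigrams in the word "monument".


Word: "monument" (length 8)
Number of bigrams = 8 - 2 + 1 = 7
  Position 0: "mo"
  Position 1: "on"
  Position 2: "nu"
  Position 3: "um"
  Position 4: "me"
  Position 5: "en"
  Position 6: "nt"
Bigrams = "mo", "on", "nu", "um", "me", "en", "nt"


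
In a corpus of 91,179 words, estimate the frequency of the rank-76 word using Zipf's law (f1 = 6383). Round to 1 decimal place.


Zipf's law: f(r) = f(1) / r
f(1) = 6383
f(76) = 6383 / 76
= 84.0 occurrences


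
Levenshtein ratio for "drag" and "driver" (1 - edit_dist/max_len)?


Word 1: "drag" (length 4)
Word 2: "driver" (length 6)
One optimal edit sequence:
  1. keep 'd'
  2. keep 'r'
  3. insert 'i'  (+1)
  4. insert 'v'  (+1)
  5. substitute 'a' -> 'e'  (+1)
  6. substitute 'g' -> 'r'  (+1)
Edit distance = 4
Max length = max(4, 6) = 6
Similarity = 1 - 4/6
= 0.3333


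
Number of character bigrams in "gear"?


Word: "gear" (length 4)
Number of 2-grams = length - 2 + 1 = 4 - 2 + 1
= 3


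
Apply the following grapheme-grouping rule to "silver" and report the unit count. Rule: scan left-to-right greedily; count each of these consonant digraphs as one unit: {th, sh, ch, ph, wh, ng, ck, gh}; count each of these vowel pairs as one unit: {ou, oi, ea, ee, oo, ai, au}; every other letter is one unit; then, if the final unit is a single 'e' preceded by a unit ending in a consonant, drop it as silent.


Word: "silver" (6 letters)
Left-to-right scan:
  [1] 's' (letter)
  [2] 'i' (letter)
  [3] 'l' (letter)
  [4] 'v' (letter)
  [5] 'e' (letter)
  [6] 'r' (letter)
Units from scan: 6
Sound units = 6 units


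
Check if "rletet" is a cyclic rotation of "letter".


Word: "letter", Candidate: "rletet"
Method: check if candidate is substring of word+word
"letterletter" contains "rletet"? No
Is rotation = No


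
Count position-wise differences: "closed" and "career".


Comparing character by character (same length = 6):
  Pos 0: 'c' vs 'c' =
  Pos 1: 'l' vs 'a' !=
  Pos 2: 'o' vs 'r' !=
  Pos 3: 's' vs 'e' !=
  Pos 4: 'e' vs 'e' =
  Pos 5: 'd' vs 'r' !=
Hamming distance = 4


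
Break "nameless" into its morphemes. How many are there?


Word: "nameless"
Morphemes: name + -less
Each morpheme carries meaning
= 2 morphemes


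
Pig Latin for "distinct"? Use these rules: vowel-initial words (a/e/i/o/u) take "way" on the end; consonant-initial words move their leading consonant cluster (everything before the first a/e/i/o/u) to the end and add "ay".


Word: "distinct"
Starts with consonant(s) → move to end, add 'ay'
Consonant cluster: "d"
Pig Latin = "istinctday"


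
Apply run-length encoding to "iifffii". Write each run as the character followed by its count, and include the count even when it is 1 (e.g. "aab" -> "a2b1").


String: "iifffii"
Scanning for consecutive runs:
  'i' x 2
  'f' x 3
  'i' x 2
RLE = "i2f3i2"


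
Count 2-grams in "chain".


Word: "chain" (length 5)
Number of 2-grams = length - 2 + 1 = 5 - 2 + 1
= 4


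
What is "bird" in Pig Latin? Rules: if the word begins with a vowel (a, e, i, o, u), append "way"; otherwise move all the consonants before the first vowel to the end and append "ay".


Word: "bird"
Starts with consonant(s) → move to end, add 'ay'
Consonant cluster: "b"
Pig Latin = "irdbay"


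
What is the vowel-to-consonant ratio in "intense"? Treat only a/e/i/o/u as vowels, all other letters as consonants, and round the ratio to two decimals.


Word: "intense"
Vowels (a,e,i,o,u): 3
Consonants: 4
Ratio = 3/4
= 0.75


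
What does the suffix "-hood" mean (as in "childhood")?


Suffix: -hood
Example: childhood = child + -hood
Meaning = state / condition


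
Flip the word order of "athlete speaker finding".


Original: "athlete speaker finding"
Words (1..n): athlete | speaker | finding
Reversed (n..1): finding | speaker | athlete
Result = "finding speaker athlete"


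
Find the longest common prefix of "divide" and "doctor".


Word 1: "divide"
Word 2: "doctor"
Comparing from start:
  Pos 0: 'd' == 'd'
  Pos 1: 'i' != 'o' (stop)
LCP = "d" (length 1)


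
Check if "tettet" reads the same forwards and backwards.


Word: "tettet"
Reversed: "tettet"
Forward == Backward? tettet == tettet
Palindrome = Yes


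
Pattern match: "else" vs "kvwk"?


Pattern of "else": [0, 1, 2, 0]
Pattern of "kvwk": [0, 1, 2, 0]
Patterns match
Same pattern = Yes


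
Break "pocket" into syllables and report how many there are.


Word: "pocket"
Syllable breakdown: pock-et
Counting: 2 parts
= 2 syllables


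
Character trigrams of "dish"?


Word: "dish" (length 4)
Number of trigrams = 4 - 3 + 1 = 2
  Position 0: "dis"
  Position 1: "ish"
Trigrams = "dis", "ish"


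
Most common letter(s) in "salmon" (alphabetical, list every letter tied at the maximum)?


Word: "salmon"
Letter counts:
  'a': 1
  'l': 1
  'm': 1
  'n': 1
  'o': 1
  's': 1
Maximum count = 1
Most frequent = 'a', 'l', 'm', 'n', 'o', 's' (1 time each)


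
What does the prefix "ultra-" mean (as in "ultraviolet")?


Prefix: ultra-
As in: ultraviolet -> ultra- + violet
Meaning = beyond


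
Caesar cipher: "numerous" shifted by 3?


Word: "numerous"
Shift: 3
Each letter → (letter + shift) mod 26:
  'n' (13) + 3 = 16 → 'q'
  'u' (20) + 3 = 23 → 'x'
  'm' (12) + 3 = 15 → 'p'
  'e' (4) + 3 = 7 → 'h'
  'r' (17) + 3 = 20 → 'u'
  'o' (14) + 3 = 17 → 'r'
  'u' (20) + 3 = 23 → 'x'
  's' (18) + 3 = 21 → 'v'
Result = "qxphurxv"


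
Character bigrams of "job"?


Word: "job" (length 3)
Number of bigrams = 3 - 2 + 1 = 2
  Position 0: "jo"
  Position 1: "ob"
Bigrams = "jo", "ob"


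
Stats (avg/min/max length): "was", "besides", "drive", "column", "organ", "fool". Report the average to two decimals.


Lengths: "was"=3, "besides"=7, "drive"=5, "column"=6, "organ"=5, "fool"=4
Sum = 30, Count = 6
Average = 30/6 = 5.00
= avg=5.00, min=3, max=7


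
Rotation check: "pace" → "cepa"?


Word: "pace", Candidate: "cepa"
Method: check if candidate is substring of word+word
"pacepace" contains "cepa"? Yes
Is rotation = Yes


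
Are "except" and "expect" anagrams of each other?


Word 1: "except" → sorted: ceeptx
Word 2: "expect" → sorted: ceeptx
Same letters? ceeptx == ceeptx
Anagram = Yes


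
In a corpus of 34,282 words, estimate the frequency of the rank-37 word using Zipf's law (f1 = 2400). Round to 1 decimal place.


Zipf's law: f(r) = f(1) / r
f(1) = 2400
f(37) = 2400 / 37
= 64.9 occurrences


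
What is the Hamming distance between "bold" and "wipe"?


Comparing character by character (same length = 4):
  Pos 0: 'b' vs 'w' !=
  Pos 1: 'o' vs 'i' !=
  Pos 2: 'l' vs 'p' !=
  Pos 3: 'd' vs 'e' !=
Hamming distance = 4


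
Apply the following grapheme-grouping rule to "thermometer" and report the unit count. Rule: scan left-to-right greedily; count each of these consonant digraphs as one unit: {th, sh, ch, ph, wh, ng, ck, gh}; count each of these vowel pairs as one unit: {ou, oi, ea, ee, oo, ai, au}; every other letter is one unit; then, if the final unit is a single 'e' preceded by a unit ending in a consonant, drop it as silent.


Word: "thermometer" (11 letters)
Left-to-right scan:
  1. 'th' (digraph)
  2. 'e' (letter)
  3. 'r' (letter)
  4. 'm' (letter)
  5. 'o' (letter)
  6. 'm' (letter)
  7. 'e' (letter)
  8. 't' (letter)
  9. 'e' (letter)
  10. 'r' (letter)
Units from scan: 10
Sound units = 10 units


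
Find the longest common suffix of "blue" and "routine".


Word 1: "blue"
Word 2: "routine"
Comparing from end:
  Pos -1: 'e' == 'e'
  Pos -2: 'u' != 'n' (stop)
LCS = "e" (length 1)


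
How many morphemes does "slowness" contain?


Word: "slowness"
Morphemes: slow + -ness
Each morpheme carries meaning
= 2 morphemes


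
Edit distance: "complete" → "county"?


Word 1: "complete" (length 8)
Word 2: "county" (length 6)
One optimal edit sequence (insert/delete/substitute each cost 1):
  1. keep 'c'
  2. keep 'o'
  3. delete 'm'  (+1)
  4. delete 'p'  (+1)
  5. substitute 'l' -> 'u'  (+1)
  6. substitute 'e' -> 'n'  (+1)
  7. keep 't'
  8. substitute 'e' -> 'y'  (+1)
Total edit operations: 5
Edit distance = 5


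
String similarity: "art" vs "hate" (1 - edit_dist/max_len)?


Word 1: "art" (length 3)
Word 2: "hate" (length 4)
One optimal edit sequence:
  1. insert 'h'  (+1)
  2. keep 'a'
  3. substitute 'r' -> 't'  (+1)
  4. substitute 't' -> 'e'  (+1)
Edit distance = 3
Max length = max(3, 4) = 4
Similarity = 1 - 3/4
= 0.2500


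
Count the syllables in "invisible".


Word: "invisible"
Syllable breakdown: in-vis-i-ble
Counting: 4 parts
= 4 syllables


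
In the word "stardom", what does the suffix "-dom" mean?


Suffix: -dom
Example: stardom = star + -dom
Meaning = state / realm


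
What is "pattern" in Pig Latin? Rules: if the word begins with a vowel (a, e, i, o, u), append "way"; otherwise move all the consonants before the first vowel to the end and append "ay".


Word: "pattern"
Starts with consonant(s) → move to end, add 'ay'
Consonant cluster: "p"
Pig Latin = "atternpay"


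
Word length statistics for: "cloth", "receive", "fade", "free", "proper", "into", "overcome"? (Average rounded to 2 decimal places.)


Lengths: "cloth"=5, "receive"=7, "fade"=4, "free"=4, "proper"=6, "into"=4, "overcome"=8
Sum = 38, Count = 7
Average = 38/7 = 5.43
= avg=5.43, min=4, max=8


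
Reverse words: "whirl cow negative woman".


Original: "whirl cow negative woman"
Words (1..n): whirl | cow | negative | woman
Reversed (n..1): woman | negative | cow | whirl
Result = "woman negative cow whirl"


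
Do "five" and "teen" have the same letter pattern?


Pattern of "five": [0, 1, 2, 3]
Pattern of "teen": [0, 1, 1, 2]
Patterns do not match
Same pattern = No


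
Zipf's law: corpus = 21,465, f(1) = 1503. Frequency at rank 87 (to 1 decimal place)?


Zipf's law: f(r) = f(1) / r
f(1) = 1503
f(87) = 1503 / 87
= 17.3 occurrences


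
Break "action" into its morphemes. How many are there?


Word: "action"
Morphemes: act | -ion
Each morpheme carries meaning
= 2 morphemes


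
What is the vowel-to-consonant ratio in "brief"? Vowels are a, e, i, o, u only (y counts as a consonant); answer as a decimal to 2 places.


Word: "brief"
Vowels (a,e,i,o,u): 2
Consonants: 3
Ratio = 2/3
= 0.67


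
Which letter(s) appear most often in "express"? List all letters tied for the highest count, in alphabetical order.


Word: "express"
Letter counts:
  'e': 2
  'p': 1
  'r': 1
  's': 2
  'x': 1
Maximum count = 2
Most frequent = 'e', 's' (2 times each)


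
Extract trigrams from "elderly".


Word: "elderly" (length 7)
Number of trigrams = 7 - 3 + 1 = 5
  Position 0: "eld"
  Position 1: "lde"
  Position 2: "der"
  Position 3: "erl"
  Position 4: "rly"
Trigrams = "eld", "lde", "der", "erl", "rly"


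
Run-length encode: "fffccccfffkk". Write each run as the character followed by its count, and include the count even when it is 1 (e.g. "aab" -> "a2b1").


String: "fffccccfffkk"
Scanning for consecutive runs:
  'f' x 3
  'c' x 4
  'f' x 3
  'k' x 2
RLE = "f3c4f3k2"


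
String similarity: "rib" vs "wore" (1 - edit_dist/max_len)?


Word 1: "rib" (length 3)
Word 2: "wore" (length 4)
One optimal edit sequence:
  1. insert 'w'  (+1)
  2. substitute 'r' -> 'o'  (+1)
  3. substitute 'i' -> 'r'  (+1)
  4. substitute 'b' -> 'e'  (+1)
Edit distance = 4
Max length = max(3, 4) = 4
Similarity = 1 - 4/4
= 0.0000


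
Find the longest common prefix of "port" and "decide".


Word 1: "port"
Word 2: "decide"
Comparing from start:
  Pos 0: 'p' != 'd' (stop)
LCP = "" (length 0)


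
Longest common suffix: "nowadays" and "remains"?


Word 1: "nowadays"
Word 2: "remains"
Comparing from end:
  Pos -1: 's' == 's'
  Pos -2: 'y' != 'n' (stop)
LCS = "s" (length 1)


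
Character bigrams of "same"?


Word: "same" (length 4)
Number of bigrams = 4 - 2 + 1 = 3
  Position 0: "sa"
  Position 1: "am"
  Position 2: "me"
Bigrams = "sa", "am", "me"


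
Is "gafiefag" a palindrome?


Word: "gafiefag"
Reversed: "gafeifag"
Forward == Backward? gafiefag != gafeifag
Palindrome = No


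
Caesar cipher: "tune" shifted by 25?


Word: "tune"
Shift: 25
Each letter → (letter + shift) mod 26:
  't' (19) + 25 = 18 → 's'
  'u' (20) + 25 = 19 → 't'
  'n' (13) + 25 = 12 → 'm'
  'e' (4) + 25 = 3 → 'd'
Result = "stmd"


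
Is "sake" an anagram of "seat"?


Word 1: "seat" → sorted: aest
Word 2: "sake" → sorted: aeks
Same letters? aest != aeks
Anagram = No


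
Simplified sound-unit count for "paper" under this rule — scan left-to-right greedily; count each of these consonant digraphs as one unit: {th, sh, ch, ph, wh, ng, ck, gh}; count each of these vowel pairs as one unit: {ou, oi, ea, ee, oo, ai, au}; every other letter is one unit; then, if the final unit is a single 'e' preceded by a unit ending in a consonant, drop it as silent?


Word: "paper" (5 letters)
Left-to-right scan:
  1. 'p' (letter)
  2. 'a' (letter)
  3. 'p' (letter)
  4. 'e' (letter)
  5. 'r' (letter)
Units from scan: 5
Sound units = 5 units


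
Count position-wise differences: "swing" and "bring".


Comparing character by character (same length = 5):
  Pos 0: 's' vs 'b' !=
  Pos 1: 'w' vs 'r' !=
  Pos 2: 'i' vs 'i' =
  Pos 3: 'n' vs 'n' =
  Pos 4: 'g' vs 'g' =
Hamming distance = 2


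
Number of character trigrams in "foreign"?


Word: "foreign" (length 7)
Number of 3-grams = length - 3 + 1 = 7 - 3 + 1
= 5


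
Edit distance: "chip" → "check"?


Word 1: "chip" (length 4)
Word 2: "check" (length 5)
One optimal edit sequence (insert/delete/substitute each cost 1):
  1. keep 'c'
  2. keep 'h'
  3. insert 'e'  (+1)
  4. substitute 'i' -> 'c'  (+1)
  5. substitute 'p' -> 'k'  (+1)
Total edit operations: 3
Edit distance = 3


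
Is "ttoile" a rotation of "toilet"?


Word: "toilet", Candidate: "ttoile"
Method: check if candidate is substring of word+word
"toilettoilet" contains "ttoile"? Yes
Is rotation = Yes


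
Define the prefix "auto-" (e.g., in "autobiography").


Prefix: auto-
Example: autobiography = auto- + biography
Meaning = self


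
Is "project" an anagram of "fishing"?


Word 1: "fishing" → sorted: fghiins
Word 2: "project" → sorted: cejoprt
Same letters? fghiins != cejoprt
Anagram = No


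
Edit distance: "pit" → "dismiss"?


Word 1: "pit" (length 3)
Word 2: "dismiss" (length 7)
One optimal edit sequence (insert/delete/substitute each cost 1):
  1. insert 'd'  (+1)
  2. insert 'i'  (+1)
  3. insert 's'  (+1)
  4. substitute 'p' -> 'm'  (+1)
  5. keep 'i'
  6. insert 's'  (+1)
  7. substitute 't' -> 's'  (+1)
Total edit operations: 6
Edit distance = 6


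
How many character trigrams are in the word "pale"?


Word: "pale" (length 4)
Number of 3-grams = length - 3 + 1 = 4 - 3 + 1
= 2


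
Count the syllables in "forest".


Word: "forest"
Syllable breakdown: for-est
Counting: 2 parts
= 2 syllables


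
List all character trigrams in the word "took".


Word: "took" (length 4)
Number of trigrams = 4 - 3 + 1 = 2
  Position 0: "too"
  Position 1: "ook"
Trigrams = "too", "ook"


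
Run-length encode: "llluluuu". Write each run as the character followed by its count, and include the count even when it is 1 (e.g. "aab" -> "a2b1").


String: "llluluuu"
Scanning for consecutive runs:
  'l' x 3
  'u' x 1
  'l' x 1
  'u' x 3
RLE = "l3u1l1u3"


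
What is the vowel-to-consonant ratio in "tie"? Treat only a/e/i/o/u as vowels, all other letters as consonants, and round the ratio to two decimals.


Word: "tie"
Vowels (a,e,i,o,u): 2
Consonants: 1
Ratio = 2/1
= 2.00


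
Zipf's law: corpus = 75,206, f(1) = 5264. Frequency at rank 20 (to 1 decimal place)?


Zipf's law: f(r) = f(1) / r
f(1) = 5264
f(20) = 5264 / 20
= 263.2 occurrences


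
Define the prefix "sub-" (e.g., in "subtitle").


Prefix: sub-
As in: subtitle -> sub- + title
Meaning = under / below


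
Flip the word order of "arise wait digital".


Original: "arise wait digital"
Words (1..n): arise | wait | digital
Reversed (n..1): digital | wait | arise
Result = "digital wait arise"


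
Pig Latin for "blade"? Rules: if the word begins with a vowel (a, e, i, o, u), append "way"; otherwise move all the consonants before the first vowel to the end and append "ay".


Word: "blade"
Starts with consonant(s) → move to end, add 'ay'
Consonant cluster: "bl"
Pig Latin = "adeblay"


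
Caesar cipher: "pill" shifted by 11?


Word: "pill"
Shift: 11
Each letter → (letter + shift) mod 26:
  'p' (15) + 11 = 0 → 'a'
  'i' (8) + 11 = 19 → 't'
  'l' (11) + 11 = 22 → 'w'
  'l' (11) + 11 = 22 → 'w'
Result = "atww"


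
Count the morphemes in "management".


Word: "management"
Morphemes: manage | -ment
Each morpheme carries meaning
= 2 morphemes


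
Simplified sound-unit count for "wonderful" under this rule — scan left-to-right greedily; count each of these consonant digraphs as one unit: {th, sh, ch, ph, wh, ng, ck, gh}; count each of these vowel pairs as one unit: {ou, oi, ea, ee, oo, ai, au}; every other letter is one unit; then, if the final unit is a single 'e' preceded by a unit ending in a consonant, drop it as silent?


Word: "wonderful" (9 letters)
Left-to-right scan:
  1. 'w' (letter)
  2. 'o' (letter)
  3. 'n' (letter)
  4. 'd' (letter)
  5. 'e' (letter)
  6. 'r' (letter)
  7. 'f' (letter)
  8. 'u' (letter)
  9. 'l' (letter)
Units from scan: 9
Sound units = 9 units


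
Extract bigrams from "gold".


Word: "gold" (length 4)
Number of bigrams = 4 - 2 + 1 = 3
  Position 0: "go"
  Position 1: "ol"
  Position 2: "ld"
Bigrams = "go", "ol", "ld"


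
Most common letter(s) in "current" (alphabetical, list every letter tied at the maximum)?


Word: "current"
Letter counts:
  'c': 1
  'e': 1
  'n': 1
  'r': 2
  't': 1
  'u': 1
Maximum count = 2
Most frequent = 'r' (2 times each)


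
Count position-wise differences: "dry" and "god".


Comparing character by character (same length = 3):
  Pos 0: 'd' vs 'g' !=
  Pos 1: 'r' vs 'o' !=
  Pos 2: 'y' vs 'd' !=
Hamming distance = 3


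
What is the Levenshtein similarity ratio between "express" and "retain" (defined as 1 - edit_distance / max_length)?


Word 1: "express" (length 7)
Word 2: "retain" (length 6)
One optimal edit sequence:
  1. delete 'e'  (+1)
  2. substitute 'x' -> 'r'  (+1)
  3. substitute 'p' -> 'e'  (+1)
  4. substitute 'r' -> 't'  (+1)
  5. substitute 'e' -> 'a'  (+1)
  6. substitute 's' -> 'i'  (+1)
  7. substitute 's' -> 'n'  (+1)
Edit distance = 7
Max length = max(7, 6) = 7
Similarity = 1 - 7/7
= 0.0000


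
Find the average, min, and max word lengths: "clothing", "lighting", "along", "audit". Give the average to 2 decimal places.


Lengths: "clothing"=8, "lighting"=8, "along"=5, "audit"=5
Sum = 26, Count = 4
Average = 26/4 = 6.50
= avg=6.50, min=5, max=8


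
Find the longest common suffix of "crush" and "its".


Word 1: "crush"
Word 2: "its"
Comparing from end:
  Pos -1: 'h' != 's' (stop)
LCS = "" (length 0)


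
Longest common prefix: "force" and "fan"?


Word 1: "force"
Word 2: "fan"
Comparing from start:
  Pos 0: 'f' == 'f'
  Pos 1: 'o' != 'a' (stop)
LCP = "f" (length 1)


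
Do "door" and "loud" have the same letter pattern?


Pattern of "door": [0, 1, 1, 2]
Pattern of "loud": [0, 1, 2, 3]
Patterns do not match
Same pattern = No


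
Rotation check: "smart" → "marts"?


Word: "smart", Candidate: "marts"
Method: check if candidate is substring of word+word
"smartsmart" contains "marts"? Yes
Is rotation = Yes


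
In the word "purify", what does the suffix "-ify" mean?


Suffix: -ify
As in: purify -> pure + -ify, with a spelling change
Meaning = to make


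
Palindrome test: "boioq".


Word: "boioq"
Reversed: "qoiob"
Forward == Backward? boioq != qoiob
Palindrome = No


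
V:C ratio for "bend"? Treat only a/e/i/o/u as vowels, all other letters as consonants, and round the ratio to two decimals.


Word: "bend"
Vowels (a,e,i,o,u): 1
Consonants: 3
Ratio = 1/3
= 0.33


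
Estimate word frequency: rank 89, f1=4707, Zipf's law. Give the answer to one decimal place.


Zipf's law: f(r) = f(1) / r
f(1) = 4707
f(89) = 4707 / 89
= 52.9 occurrences


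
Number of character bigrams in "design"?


Word: "design" (length 6)
Number of 2-grams = length - 2 + 1 = 6 - 2 + 1
= 5


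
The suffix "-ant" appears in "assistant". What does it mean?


Suffix: -ant
Example: assistant = assist + -ant
Meaning = one who / that which


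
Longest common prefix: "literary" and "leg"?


Word 1: "literary"
Word 2: "leg"
Comparing from start:
  Pos 0: 'l' == 'l'
  Pos 1: 'i' != 'e' (stop)
LCP = "l" (length 1)


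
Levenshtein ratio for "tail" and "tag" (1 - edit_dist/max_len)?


Word 1: "tail" (length 4)
Word 2: "tag" (length 3)
One optimal edit sequence:
  1. keep 't'
  2. keep 'a'
  3. delete 'i'  (+1)
  4. substitute 'l' -> 'g'  (+1)
Edit distance = 2
Max length = max(4, 3) = 4
Similarity = 1 - 2/4
= 0.5000


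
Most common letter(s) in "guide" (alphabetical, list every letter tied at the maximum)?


Word: "guide"
Letter counts:
  'd': 1
  'e': 1
  'g': 1
  'i': 1
  'u': 1
Maximum count = 1
Most frequent = 'd', 'e', 'g', 'i', 'u' (1 time each)


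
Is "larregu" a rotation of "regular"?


Word: "regular", Candidate: "larregu"
Method: check if candidate is substring of word+word
"regularregular" contains "larregu"? Yes
Is rotation = Yes


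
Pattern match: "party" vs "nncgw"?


Pattern of "party": [0, 1, 2, 3, 4]
Pattern of "nncgw": [0, 0, 1, 2, 3]
Patterns do not match
Same pattern = No


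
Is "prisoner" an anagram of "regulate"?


Word 1: "regulate" → sorted: aeeglrtu
Word 2: "prisoner" → sorted: einoprrs
Same letters? aeeglrtu != einoprrs
Anagram = No


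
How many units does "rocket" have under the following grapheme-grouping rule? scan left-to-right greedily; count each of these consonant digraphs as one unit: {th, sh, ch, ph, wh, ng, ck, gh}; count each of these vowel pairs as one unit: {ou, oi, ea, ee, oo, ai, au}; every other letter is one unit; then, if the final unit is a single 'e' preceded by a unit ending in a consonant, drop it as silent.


Word: "rocket" (6 letters)
Left-to-right scan:
  [1] 'r' (letter)
  [2] 'o' (letter)
  [3] 'ck' (digraph)
  [4] 'e' (letter)
  [5] 't' (letter)
Units from scan: 5
Sound units = 5 units


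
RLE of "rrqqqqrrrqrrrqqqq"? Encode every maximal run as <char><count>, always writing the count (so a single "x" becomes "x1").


String: "rrqqqqrrrqrrrqqqq"
Scanning for consecutive runs:
  'r' x 2
  'q' x 4
  'r' x 3
  'q' x 1
  'r' x 3
  'q' x 4
RLE = "r2q4r3q1r3q4"


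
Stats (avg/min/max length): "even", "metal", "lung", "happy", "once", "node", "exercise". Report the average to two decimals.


Lengths: "even"=4, "metal"=5, "lung"=4, "happy"=5, "once"=4, "node"=4, "exercise"=8
Sum = 34, Count = 7
Average = 34/7 = 4.86
= avg=4.86, min=4, max=8


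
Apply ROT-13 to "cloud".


Word: "cloud"
Shift: 13
Each letter → (letter + shift) mod 26:
  'c' (2) + 13 = 15 → 'p'
  'l' (11) + 13 = 24 → 'y'
  'o' (14) + 13 = 1 → 'b'
  'u' (20) + 13 = 7 → 'h'
  'd' (3) + 13 = 16 → 'q'
Result = "pybhq"


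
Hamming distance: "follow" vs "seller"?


Comparing character by character (same length = 6):
  Pos 0: 'f' vs 's' !=
  Pos 1: 'o' vs 'e' !=
  Pos 2: 'l' vs 'l' =
  Pos 3: 'l' vs 'l' =
  Pos 4: 'o' vs 'e' !=
  Pos 5: 'w' vs 'r' !=
Hamming distance = 4


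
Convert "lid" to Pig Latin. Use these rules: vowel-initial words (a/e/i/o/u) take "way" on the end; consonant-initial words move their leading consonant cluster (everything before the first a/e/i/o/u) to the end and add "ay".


Word: "lid"
Starts with consonant(s) → move to end, add 'ay'
Consonant cluster: "l"
Pig Latin = "idlay"
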